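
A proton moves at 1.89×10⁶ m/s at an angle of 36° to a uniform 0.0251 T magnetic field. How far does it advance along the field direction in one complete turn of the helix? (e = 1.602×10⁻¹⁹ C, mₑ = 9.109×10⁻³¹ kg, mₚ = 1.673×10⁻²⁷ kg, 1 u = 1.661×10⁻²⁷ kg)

v∥ = v cosθ = 1.89×10⁶·cos36° ≈ 1.529×10⁶ m/s.
T = 2πm/(|q|B) = 2π(1.673×10⁻²⁷)/((1.602×10⁻¹⁹)(0.0251)) ≈ 2.614×10⁻⁶ s.
pitch = v∥ T = (1.529×10⁶)(2.614×10⁻⁶) ≈ 4.00 m.

p ≈ 4.00 m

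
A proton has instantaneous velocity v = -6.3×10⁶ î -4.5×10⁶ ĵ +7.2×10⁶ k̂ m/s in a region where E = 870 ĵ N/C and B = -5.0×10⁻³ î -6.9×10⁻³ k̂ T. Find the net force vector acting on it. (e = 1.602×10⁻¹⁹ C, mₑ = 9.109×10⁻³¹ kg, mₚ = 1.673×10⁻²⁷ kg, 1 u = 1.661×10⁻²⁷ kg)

v×B = (3.10×10⁴, -7.95×10⁴, -2.25×10⁴) N/C.
E + v×B = (3.10×10⁴, -7.86×10⁴, -2.25×10⁴) N/C.
F = q(E + v×B) = (1.602×10⁻¹⁹ C)·(3.10×10⁴, -7.86×10⁴, -2.25×10⁴) = (4.97×10⁻¹⁵, -1.26×10⁻¹⁴, -3.60×10⁻¹⁵) N.

F ≈ (4.97×10⁻¹⁵, -1.26×10⁻¹⁴, -3.60×10⁻¹⁵) N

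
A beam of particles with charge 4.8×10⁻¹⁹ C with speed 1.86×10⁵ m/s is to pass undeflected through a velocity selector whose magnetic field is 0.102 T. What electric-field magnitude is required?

E = 1.90×10⁴ V/m

For straight-line motion qE = qvB, so E = vB.
E = 1.86×10⁵ × 0.102 = 1.90×10⁴ V/m.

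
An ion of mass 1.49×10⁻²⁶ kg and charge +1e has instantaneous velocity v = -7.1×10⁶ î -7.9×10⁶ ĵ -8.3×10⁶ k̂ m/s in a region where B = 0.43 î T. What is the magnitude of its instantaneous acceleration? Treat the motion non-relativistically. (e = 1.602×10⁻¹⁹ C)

v×B = (0, -3.57×10⁶, 3.40×10⁶) N/C.
F = q v×B = (1.602×10⁻¹⁹ C)·(0, -3.57×10⁶, 3.40×10⁶) = (0, -5.72×10⁻¹³, 5.44×10⁻¹³) N.
|a| = |F|/m = 7.893×10⁻¹³/1.49×10⁻²⁶ ≈ 5.30×10¹³ m/s².

|a| ≈ 5.30×10¹³ m/s²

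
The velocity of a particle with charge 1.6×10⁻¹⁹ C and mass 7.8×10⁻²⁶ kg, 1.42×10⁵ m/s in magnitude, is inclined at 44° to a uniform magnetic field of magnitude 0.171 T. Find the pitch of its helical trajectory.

v∥ = v cosθ = 1.42×10⁵·cos44° ≈ 1.021×10⁵ m/s.
T = 2πm/(|q|B) = 2π(7.8×10⁻²⁶)/((1.6×10⁻¹⁹)(0.171)) ≈ 1.791×10⁻⁵ s.
pitch = v∥ T = (1.021×10⁵)(1.791×10⁻⁵) ≈ 1.83 m.

p ≈ 1.83 m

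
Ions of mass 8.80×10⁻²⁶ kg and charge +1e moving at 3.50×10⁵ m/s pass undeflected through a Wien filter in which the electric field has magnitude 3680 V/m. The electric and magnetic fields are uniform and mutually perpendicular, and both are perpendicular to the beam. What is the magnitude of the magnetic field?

B = 0.0105 T

Balance of forces in the selector: qE = qvB ⇒ B = E/v.
B = 3680/3.50×10⁵ = 0.0105 T.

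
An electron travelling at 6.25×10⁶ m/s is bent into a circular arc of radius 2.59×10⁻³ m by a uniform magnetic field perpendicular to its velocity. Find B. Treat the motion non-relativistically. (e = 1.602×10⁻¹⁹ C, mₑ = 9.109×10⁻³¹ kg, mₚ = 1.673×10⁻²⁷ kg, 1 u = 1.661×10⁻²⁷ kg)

From |q|vB = mv²/r, B = mv/(|q|r).
B = (9.109×10⁻³¹)(6.25×10⁶)/((1.602×10⁻¹⁹)(2.59×10⁻³)) ≈ 0.0137 T.

B ≈ 0.0137 T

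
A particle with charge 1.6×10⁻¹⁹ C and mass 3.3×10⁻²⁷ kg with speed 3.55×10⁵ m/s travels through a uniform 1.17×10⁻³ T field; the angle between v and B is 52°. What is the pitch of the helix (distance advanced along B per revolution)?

p ≈ 24.2 m

v∥ = v cosθ = 3.55×10⁵·cos52° ≈ 2.186×10⁵ m/s.
T = 2πm/(|q|B) = 2π(3.3×10⁻²⁷)/((1.6×10⁻¹⁹)(1.17×10⁻³)) ≈ 1.108×10⁻⁴ s.
pitch = v∥ T = (2.186×10⁵)(1.108×10⁻⁴) ≈ 24.2 m.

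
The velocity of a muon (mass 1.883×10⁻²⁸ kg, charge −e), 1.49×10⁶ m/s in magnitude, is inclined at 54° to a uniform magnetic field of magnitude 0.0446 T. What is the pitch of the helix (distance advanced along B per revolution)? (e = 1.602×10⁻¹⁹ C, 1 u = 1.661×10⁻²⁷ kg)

v∥ = v cosθ = 1.49×10⁶·cos54° ≈ 8.758×10⁵ m/s.
T = 2πm/(|q|B) = 2π(1.883×10⁻²⁸)/((1.602×10⁻¹⁹)(0.0446)) ≈ 1.656×10⁻⁷ s.
pitch = v∥ T = (8.758×10⁵)(1.656×10⁻⁷) ≈ 0.145 m.

p ≈ 0.145 m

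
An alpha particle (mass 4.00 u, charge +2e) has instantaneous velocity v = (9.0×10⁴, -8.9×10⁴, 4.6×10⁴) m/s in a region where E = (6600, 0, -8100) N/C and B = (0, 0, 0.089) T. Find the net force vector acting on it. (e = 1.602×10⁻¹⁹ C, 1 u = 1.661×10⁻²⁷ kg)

v×B = (-7920, -8010, 0) N/C.
E + v×B = (-1320, -8010, -8100) N/C.
F = q(E + v×B) = (3.204×10⁻¹⁹ C)·(-1320, -8010, -8100) = (-4.23×10⁻¹⁶, -2.57×10⁻¹⁵, -2.60×10⁻¹⁵) N.

F ≈ (-4.23×10⁻¹⁶, -2.57×10⁻¹⁵, -2.60×10⁻¹⁵) N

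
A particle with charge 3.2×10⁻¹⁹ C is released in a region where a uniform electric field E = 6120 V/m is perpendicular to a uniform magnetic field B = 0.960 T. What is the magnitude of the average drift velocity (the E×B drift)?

v_d ≈ 6380 m/s

In crossed fields the guiding centre drifts at v_d = |E×B|/B² = E/B, independent of charge and mass.
v_d = 6120/0.960 = 6380 m/s.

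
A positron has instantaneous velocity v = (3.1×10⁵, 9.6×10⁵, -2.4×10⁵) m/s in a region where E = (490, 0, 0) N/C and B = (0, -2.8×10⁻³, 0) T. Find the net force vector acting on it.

v×B = (-672, 0, -868) N/C.
E + v×B = (-182, 0, -868) N/C.
F = q(E + v×B) = (1.602×10⁻¹⁹ C)·(-182, 0, -868) = (-2.92×10⁻¹⁷, 0, -1.39×10⁻¹⁶) N.

F ≈ (-2.92×10⁻¹⁷, 0, -1.39×10⁻¹⁶) N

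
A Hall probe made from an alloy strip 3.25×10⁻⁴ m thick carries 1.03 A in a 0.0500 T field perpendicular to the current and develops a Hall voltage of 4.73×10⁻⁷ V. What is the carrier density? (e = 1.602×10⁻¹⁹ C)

From V_H = IB/(n e t), n = IB/(V_H e t).
n = (1.03)(0.0500)/((4.73×10⁻⁷)(1.602×10⁻¹⁹)(3.25×10⁻⁴)) ≈ 2.09×10²⁷ m⁻³.

n ≈ 2.09×10²⁷ m⁻³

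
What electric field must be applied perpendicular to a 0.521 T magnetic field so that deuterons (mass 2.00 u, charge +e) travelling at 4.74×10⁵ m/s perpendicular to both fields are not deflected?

For straight-line motion qE = qvB, so E = vB.
E = 4.74×10⁵ × 0.521 = 2.47×10⁵ V/m.

E = 2.47×10⁵ V/m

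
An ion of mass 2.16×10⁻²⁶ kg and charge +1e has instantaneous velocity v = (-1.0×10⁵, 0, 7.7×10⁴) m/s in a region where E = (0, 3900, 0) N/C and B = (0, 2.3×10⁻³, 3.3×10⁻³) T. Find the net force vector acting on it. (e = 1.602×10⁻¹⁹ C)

F ≈ (-2.84×10⁻¹⁷, 6.78×10⁻¹⁶, -3.68×10⁻¹⁷) N

v×B = (-177, 330, -230) N/C.
E + v×B = (-177, 4230, -230) N/C.
F = q(E + v×B) = (1.602×10⁻¹⁹ C)·(-177, 4230, -230) = (-2.84×10⁻¹⁷, 6.78×10⁻¹⁶, -3.68×10⁻¹⁷) N.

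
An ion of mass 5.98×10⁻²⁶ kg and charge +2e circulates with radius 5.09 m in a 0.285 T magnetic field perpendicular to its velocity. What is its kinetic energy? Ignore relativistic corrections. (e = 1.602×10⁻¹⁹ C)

KE ≈ 1.13×10⁷ eV

v = |q|Br/m, then KE = ½mv² = (qBr)²/(2m).
v = (3.204×10⁻¹⁹)(0.285)(5.09)/5.98×10⁻²⁶ ≈ 7.772×10⁶ m/s.
KE = ½(5.98×10⁻²⁶)(7.772×10⁶)² ≈ 1.81×10⁻¹² J = 1.13×10⁷ eV.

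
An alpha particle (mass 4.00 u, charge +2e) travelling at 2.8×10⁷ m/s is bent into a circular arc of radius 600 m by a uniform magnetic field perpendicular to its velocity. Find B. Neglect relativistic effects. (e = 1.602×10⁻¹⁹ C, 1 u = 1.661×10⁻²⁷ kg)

From |q|vB = mv²/r, B = mv/(|q|r).
B = (6.644×10⁻²⁷)(2.8×10⁷)/((3.204×10⁻¹⁹)(600)) ≈ 9.7×10⁻⁴ T.

B ≈ 9.7×10⁻⁴ T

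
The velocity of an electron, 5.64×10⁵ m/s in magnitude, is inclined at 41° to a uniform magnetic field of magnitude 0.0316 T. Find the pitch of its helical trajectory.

p ≈ 4.81×10⁻⁴ m

v∥ = v cosθ = 5.64×10⁵·cos41° ≈ 4.257×10⁵ m/s.
T = 2πm/(|q|B) = 2π(9.109×10⁻³¹)/((1.602×10⁻¹⁹)(0.0316)) ≈ 1.131×10⁻⁹ s.
pitch = v∥ T = (4.257×10⁵)(1.131×10⁻⁹) ≈ 4.81×10⁻⁴ m.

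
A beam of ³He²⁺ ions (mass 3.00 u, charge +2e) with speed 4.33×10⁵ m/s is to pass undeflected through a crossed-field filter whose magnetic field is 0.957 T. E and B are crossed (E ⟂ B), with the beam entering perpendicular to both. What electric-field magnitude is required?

E = 4.14×10⁵ V/m

For straight-line motion qE = qvB, so E = vB.
E = 4.33×10⁵ × 0.957 = 4.14×10⁵ V/m.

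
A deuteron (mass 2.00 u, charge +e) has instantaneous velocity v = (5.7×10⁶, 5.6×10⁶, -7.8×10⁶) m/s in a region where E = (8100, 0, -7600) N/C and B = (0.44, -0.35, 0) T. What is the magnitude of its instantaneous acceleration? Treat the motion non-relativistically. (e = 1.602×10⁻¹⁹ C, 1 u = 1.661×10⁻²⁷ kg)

v×B = (-2.73×10⁶, -3.43×10⁶, -4.46×10⁶) N/C.
E + v×B = (-2.72×10⁶, -3.43×10⁶, -4.47×10⁶) N/C.
F = q(E + v×B) = (1.602×10⁻¹⁹ C)·(-2.72×10⁶, -3.43×10⁶, -4.47×10⁶) = (-4.36×10⁻¹³, -5.50×10⁻¹³, -7.16×10⁻¹³) N.
|a| = |F|/m = 1.002×10⁻¹²/3.322×10⁻²⁷ ≈ 3.02×10¹⁴ m/s².

|a| ≈ 3.02×10¹⁴ m/s²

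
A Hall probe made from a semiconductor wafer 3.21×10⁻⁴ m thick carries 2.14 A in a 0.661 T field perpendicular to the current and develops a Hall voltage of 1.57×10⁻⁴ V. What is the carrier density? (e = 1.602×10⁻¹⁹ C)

n ≈ 1.75×10²⁶ m⁻³

From V_H = IB/(n e t), n = IB/(V_H e t).
n = (2.14)(0.661)/((1.57×10⁻⁴)(1.602×10⁻¹⁹)(3.21×10⁻⁴)) ≈ 1.75×10²⁶ m⁻³.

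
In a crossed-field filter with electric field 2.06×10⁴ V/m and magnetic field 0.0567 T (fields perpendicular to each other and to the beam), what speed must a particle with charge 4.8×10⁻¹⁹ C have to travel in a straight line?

v = 3.63×10⁵ m/s

Zero net Lorentz force requires |qE| = |q v×B|, i.e. E = vB.
v = E/B = 2.06×10⁴/0.0567 = 3.63×10⁵ m/s.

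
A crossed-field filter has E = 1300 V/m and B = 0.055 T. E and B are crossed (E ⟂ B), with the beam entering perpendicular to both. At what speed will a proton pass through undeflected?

Zero net Lorentz force requires |qE| = |q v×B|, i.e. E = vB.
v = E/B = 1300/0.055 = 2.4×10⁴ m/s.

v = 2.4×10⁴ m/s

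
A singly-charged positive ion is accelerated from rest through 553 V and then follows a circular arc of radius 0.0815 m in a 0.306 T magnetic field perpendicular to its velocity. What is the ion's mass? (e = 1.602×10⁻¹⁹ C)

m ≈ 9.01×10⁻²⁶ kg

Combine |q|V = ½mv² and r = mv/(|q|B): eliminate v to get m = qB²r²/(2V).
m = (1.602×10⁻¹⁹)(0.306)²(0.0815)²/(2·553) ≈ 9.01×10⁻²⁶ kg.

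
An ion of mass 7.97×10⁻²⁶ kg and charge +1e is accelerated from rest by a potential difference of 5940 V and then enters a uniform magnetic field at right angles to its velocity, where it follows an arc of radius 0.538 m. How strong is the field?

B ≈ 0.143 T

v = √(2|q|V/m) = √(2·1.602×10⁻¹⁹·5940/7.97×10⁻²⁶) ≈ 1.545×10⁵ m/s.
B = mv/(|q|r) = (7.97×10⁻²⁶)(1.545×10⁵)/((1.602×10⁻¹⁹)(0.538)) ≈ 0.143 T.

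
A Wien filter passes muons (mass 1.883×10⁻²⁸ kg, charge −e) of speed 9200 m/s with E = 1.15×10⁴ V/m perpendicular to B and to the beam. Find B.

B = 1.25 T

Balance of forces in the selector: qE = qvB ⇒ B = E/v.
B = 1.15×10⁴/9200 = 1.25 T.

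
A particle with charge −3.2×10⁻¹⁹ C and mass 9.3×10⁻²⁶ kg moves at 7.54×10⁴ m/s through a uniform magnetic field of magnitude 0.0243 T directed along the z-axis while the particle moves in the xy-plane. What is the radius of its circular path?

r ≈ 0.902 m

The magnetic force provides the centripetal force: |q|vB = mv²/r.
r = mv/(|q|B) = (9.3×10⁻²⁶)(7.54×10⁴)/((3.2×10⁻¹⁹)(0.0243)) ≈ 0.902 m.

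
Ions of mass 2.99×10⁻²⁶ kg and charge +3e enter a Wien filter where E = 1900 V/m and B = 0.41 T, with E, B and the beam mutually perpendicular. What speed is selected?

Straight-line motion ⇒ electric and magnetic forces cancel, so E = vB.
v = E/B = 1900/0.41 = 4600 m/s.

v = 4600 m/s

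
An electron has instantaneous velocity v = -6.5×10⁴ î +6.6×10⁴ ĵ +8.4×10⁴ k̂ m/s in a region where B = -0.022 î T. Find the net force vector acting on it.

F ≈ (0, 2.96×10⁻¹⁶, -2.33×10⁻¹⁶) N

v×B = (0, -1850, 1450) N/C.
F = q v×B = (−1.602×10⁻¹⁹ C)·(0, -1850, 1450) = (0, 2.96×10⁻¹⁶, -2.33×10⁻¹⁶) N.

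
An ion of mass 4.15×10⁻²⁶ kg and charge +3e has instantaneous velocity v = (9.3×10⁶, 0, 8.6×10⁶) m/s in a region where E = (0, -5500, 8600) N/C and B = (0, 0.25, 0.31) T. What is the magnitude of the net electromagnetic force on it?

v×B = (-2.15×10⁶, -2.88×10⁶, 2.32×10⁶) N/C.
E + v×B = (-2.15×10⁶, -2.89×10⁶, 2.33×10⁶) N/C.
F = q(E + v×B) = (4.806×10⁻¹⁹ C)·(-2.15×10⁶, -2.89×10⁶, 2.33×10⁶) = (-1.03×10⁻¹², -1.39×10⁻¹², 1.12×10⁻¹²) N.
|F| = 2.06×10⁻¹² N.

|F| ≈ 2.06×10⁻¹² N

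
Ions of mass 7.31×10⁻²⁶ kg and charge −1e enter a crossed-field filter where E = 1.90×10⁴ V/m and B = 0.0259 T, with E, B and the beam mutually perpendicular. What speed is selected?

Straight-line motion ⇒ electric and magnetic forces cancel, so E = vB.
v = E/B = 1.90×10⁴/0.0259 = 7.34×10⁵ m/s.

v = 7.34×10⁵ m/s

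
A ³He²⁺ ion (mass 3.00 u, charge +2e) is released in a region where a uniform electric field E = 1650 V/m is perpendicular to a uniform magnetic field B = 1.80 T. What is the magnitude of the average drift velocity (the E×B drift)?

The E×B drift speed is v_d = E/B.
v_d = 1650/1.80 = 917 m/s.

v_d ≈ 917 m/s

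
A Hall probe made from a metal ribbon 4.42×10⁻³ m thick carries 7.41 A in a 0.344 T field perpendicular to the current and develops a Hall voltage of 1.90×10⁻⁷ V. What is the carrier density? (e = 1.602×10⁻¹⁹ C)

n ≈ 1.89×10²⁸ m⁻³

From V_H = IB/(n e t), n = IB/(V_H e t).
n = (7.41)(0.344)/((1.90×10⁻⁷)(1.602×10⁻¹⁹)(4.42×10⁻³)) ≈ 1.89×10²⁸ m⁻³.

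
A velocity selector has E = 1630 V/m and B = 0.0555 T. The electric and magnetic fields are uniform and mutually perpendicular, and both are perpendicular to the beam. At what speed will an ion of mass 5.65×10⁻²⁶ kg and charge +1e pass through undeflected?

v = 2.94×10⁴ m/s

For undeflected motion the electric and magnetic forces balance: qE = qvB.
v = E/B = 1630/0.0555 = 2.94×10⁴ m/s.
The result is independent of the particle's charge and mass.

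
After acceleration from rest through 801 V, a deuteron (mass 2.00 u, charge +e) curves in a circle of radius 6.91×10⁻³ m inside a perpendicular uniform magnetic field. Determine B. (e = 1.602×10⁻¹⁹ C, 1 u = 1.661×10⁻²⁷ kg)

B ≈ 0.834 T

v = √(2|q|V/m) = √(2·1.602×10⁻¹⁹·801/3.322×10⁻²⁷) ≈ 2.779×10⁵ m/s.
B = mv/(|q|r) = (3.322×10⁻²⁷)(2.779×10⁵)/((1.602×10⁻¹⁹)(6.91×10⁻³)) ≈ 0.834 T.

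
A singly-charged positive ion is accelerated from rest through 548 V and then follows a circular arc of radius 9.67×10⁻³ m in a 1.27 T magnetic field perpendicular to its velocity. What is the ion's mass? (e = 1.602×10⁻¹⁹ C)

m ≈ 2.20×10⁻²⁶ kg

Combine |q|V = ½mv² and r = mv/(|q|B): eliminate v to get m = qB²r²/(2V).
m = (1.602×10⁻¹⁹)(1.27)²(9.67×10⁻³)²/(2·548) ≈ 2.20×10⁻²⁶ kg.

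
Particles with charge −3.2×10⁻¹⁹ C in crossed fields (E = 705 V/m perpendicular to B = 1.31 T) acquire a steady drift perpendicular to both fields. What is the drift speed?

v_d ≈ 538 m/s

In crossed fields the guiding centre drifts at v_d = |E×B|/B² = E/B, independent of charge and mass.
v_d = 705/1.31 = 538 m/s.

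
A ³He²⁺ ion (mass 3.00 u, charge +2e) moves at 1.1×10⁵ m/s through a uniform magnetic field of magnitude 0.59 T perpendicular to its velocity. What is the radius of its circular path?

The magnetic force provides the centripetal force: |q|vB = mv²/r.
r = mv/(|q|B) = (4.983×10⁻²⁷)(1.1×10⁵)/((3.204×10⁻¹⁹)(0.59)) ≈ 2.9×10⁻³ m.

r ≈ 2.9×10⁻³ m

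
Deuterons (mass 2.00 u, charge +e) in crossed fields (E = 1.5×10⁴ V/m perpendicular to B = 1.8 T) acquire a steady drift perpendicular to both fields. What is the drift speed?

v_d ≈ 8300 m/s

The E×B drift speed is v_d = E/B.
v_d = 1.5×10⁴/1.8 = 8300 m/s.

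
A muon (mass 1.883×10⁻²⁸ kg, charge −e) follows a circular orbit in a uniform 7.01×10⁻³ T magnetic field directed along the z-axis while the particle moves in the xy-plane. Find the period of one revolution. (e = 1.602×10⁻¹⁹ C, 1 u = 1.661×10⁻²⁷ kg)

T ≈ 1.05×10⁻⁶ s

The cyclotron period depends only on m, q, B: T = 2πm/(|q|B).
T = 2π(1.883×10⁻²⁸)/((1.602×10⁻¹⁹)(7.01×10⁻³)) ≈ 1.05×10⁻⁶ s.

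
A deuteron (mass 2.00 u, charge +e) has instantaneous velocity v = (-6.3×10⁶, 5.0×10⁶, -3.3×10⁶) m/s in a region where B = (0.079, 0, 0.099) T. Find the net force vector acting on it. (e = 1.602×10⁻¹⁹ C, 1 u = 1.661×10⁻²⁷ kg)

F ≈ (7.93×10⁻¹⁴, 5.82×10⁻¹⁴, -6.33×10⁻¹⁴) N

v×B = (4.95×10⁵, 3.63×10⁵, -3.95×10⁵) N/C.
F = q v×B = (1.602×10⁻¹⁹ C)·(4.95×10⁵, 3.63×10⁵, -3.95×10⁵) = (7.93×10⁻¹⁴, 5.82×10⁻¹⁴, -6.33×10⁻¹⁴) N.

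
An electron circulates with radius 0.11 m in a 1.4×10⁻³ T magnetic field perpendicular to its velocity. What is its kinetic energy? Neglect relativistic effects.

KE ≈ 2100 eV

v = |q|Br/m, then KE = ½mv² = (qBr)²/(2m).
v = (1.602×10⁻¹⁹)(1.4×10⁻³)(0.11)/9.109×10⁻³¹ ≈ 2.708×10⁷ m/s.
KE = ½(9.109×10⁻³¹)(2.708×10⁷)² ≈ 3.3×10⁻¹⁶ J = 2100 eV.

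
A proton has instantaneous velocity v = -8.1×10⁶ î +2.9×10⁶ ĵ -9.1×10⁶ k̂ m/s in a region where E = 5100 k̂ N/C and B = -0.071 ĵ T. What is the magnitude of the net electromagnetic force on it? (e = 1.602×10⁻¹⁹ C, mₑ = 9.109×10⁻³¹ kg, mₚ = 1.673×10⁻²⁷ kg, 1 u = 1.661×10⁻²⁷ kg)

|F| ≈ 1.39×10⁻¹³ N

v×B = (-6.46×10⁵, 0, 5.75×10⁵) N/C.
E + v×B = (-6.46×10⁵, 0, 5.80×10⁵) N/C.
F = q(E + v×B) = (1.602×10⁻¹⁹ C)·(-6.46×10⁵, 0, 5.80×10⁵) = (-1.04×10⁻¹³, 0, 9.29×10⁻¹⁴) N.
|F| = 1.39×10⁻¹³ N.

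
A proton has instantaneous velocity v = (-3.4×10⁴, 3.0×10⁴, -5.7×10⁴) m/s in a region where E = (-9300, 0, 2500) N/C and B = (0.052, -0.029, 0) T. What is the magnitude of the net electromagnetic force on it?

|F| ≈ 1.84×10⁻¹⁵ N

v×B = (-1650, -2960, -574) N/C.
E + v×B = (-1.10×10⁴, -2960, 1930) N/C.
F = q(E + v×B) = (1.602×10⁻¹⁹ C)·(-1.10×10⁴, -2960, 1930) = (-1.75×10⁻¹⁵, -4.75×10⁻¹⁶, 3.09×10⁻¹⁶) N.
|F| = 1.84×10⁻¹⁵ N.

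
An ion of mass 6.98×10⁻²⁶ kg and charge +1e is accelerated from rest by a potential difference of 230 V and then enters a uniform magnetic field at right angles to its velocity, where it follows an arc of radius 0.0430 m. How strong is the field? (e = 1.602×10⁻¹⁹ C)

B ≈ 0.329 T

v = √(2|q|V/m) = √(2·1.602×10⁻¹⁹·230/6.98×10⁻²⁶) ≈ 3.249×10⁴ m/s.
B = mv/(|q|r) = (6.98×10⁻²⁶)(3.249×10⁴)/((1.602×10⁻¹⁹)(0.0430)) ≈ 0.329 T.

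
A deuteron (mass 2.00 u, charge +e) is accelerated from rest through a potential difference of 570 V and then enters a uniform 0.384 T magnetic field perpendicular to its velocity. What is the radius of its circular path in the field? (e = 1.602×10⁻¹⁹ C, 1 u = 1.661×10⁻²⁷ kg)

Acceleration: |q|V = ½mv² ⇒ v = √(2|q|V/m) = √(2·1.602×10⁻¹⁹·570/3.322×10⁻²⁷) ≈ 2.345×10⁵ m/s.
In the field: r = mv/(|q|B) = (3.322×10⁻²⁷)(2.345×10⁵)/((1.602×10⁻¹⁹)(0.384)) ≈ 0.0127 m.

r ≈ 0.0127 m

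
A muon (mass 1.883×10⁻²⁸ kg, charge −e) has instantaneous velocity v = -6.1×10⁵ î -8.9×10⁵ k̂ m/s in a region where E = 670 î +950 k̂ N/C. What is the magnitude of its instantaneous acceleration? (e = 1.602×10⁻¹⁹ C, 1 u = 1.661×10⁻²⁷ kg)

Only an electric field acts, so F = qE = (−1.602×10⁻¹⁹ C)·(670, 0, 950) = (-1.07×10⁻¹⁶, 0, -1.52×10⁻¹⁶) N.
|a| = |F|/m = 1.862×10⁻¹⁶/1.883×10⁻²⁸ ≈ 9.89×10¹¹ m/s².

|a| ≈ 9.89×10¹¹ m/s²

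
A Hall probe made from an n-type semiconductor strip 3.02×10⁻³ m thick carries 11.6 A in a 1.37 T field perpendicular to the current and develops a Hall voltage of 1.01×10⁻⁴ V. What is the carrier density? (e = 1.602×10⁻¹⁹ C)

n ≈ 3.25×10²⁶ m⁻³

From V_H = IB/(n e t), n = IB/(V_H e t).
n = (11.6)(1.37)/((1.01×10⁻⁴)(1.602×10⁻¹⁹)(3.02×10⁻³)) ≈ 3.25×10²⁶ m⁻³.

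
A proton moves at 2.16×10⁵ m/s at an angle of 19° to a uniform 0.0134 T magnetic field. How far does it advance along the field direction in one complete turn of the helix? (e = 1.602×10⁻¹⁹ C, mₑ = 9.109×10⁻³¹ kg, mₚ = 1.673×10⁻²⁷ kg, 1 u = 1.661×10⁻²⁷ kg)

v∥ = v cosθ = 2.16×10⁵·cos19° ≈ 2.042×10⁵ m/s.
T = 2πm/(|q|B) = 2π(1.673×10⁻²⁷)/((1.602×10⁻¹⁹)(0.0134)) ≈ 4.897×10⁻⁶ s.
pitch = v∥ T = (2.042×10⁵)(4.897×10⁻⁶) ≈ 1.00 m.

p ≈ 1.00 m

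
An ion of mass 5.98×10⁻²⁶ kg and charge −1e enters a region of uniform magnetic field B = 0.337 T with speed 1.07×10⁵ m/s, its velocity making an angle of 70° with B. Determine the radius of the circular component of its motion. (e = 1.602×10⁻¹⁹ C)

r ≈ 0.111 m

v⊥ = v sinθ = 1.07×10⁵·sin70° ≈ 1.005×10⁵ m/s.
r = m v⊥/(|q|B) = (5.98×10⁻²⁶)(1.005×10⁵)/((1.602×10⁻¹⁹)(0.337)) ≈ 0.111 m.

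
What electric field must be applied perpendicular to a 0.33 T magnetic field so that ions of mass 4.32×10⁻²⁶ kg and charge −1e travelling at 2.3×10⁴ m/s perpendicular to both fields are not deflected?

For straight-line motion qE = qvB, so E = vB.
E = 2.3×10⁴ × 0.33 = 7600 V/m.

E = 7600 V/m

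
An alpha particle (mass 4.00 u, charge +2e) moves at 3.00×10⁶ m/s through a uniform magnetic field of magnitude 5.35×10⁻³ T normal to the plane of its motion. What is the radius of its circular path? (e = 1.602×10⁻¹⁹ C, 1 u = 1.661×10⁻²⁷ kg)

The magnetic force provides the centripetal force: |q|vB = mv²/r.
r = mv/(|q|B) = (6.644×10⁻²⁷)(3.00×10⁶)/((3.204×10⁻¹⁹)(5.35×10⁻³)) ≈ 11.6 m.

r ≈ 11.6 m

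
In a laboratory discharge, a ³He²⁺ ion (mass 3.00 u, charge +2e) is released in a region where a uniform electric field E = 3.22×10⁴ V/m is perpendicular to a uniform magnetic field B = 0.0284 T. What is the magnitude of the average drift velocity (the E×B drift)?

v_d ≈ 1.13×10⁶ m/s

The steady drift has the magnetic force balancing the electric force, so v_d = E/B.
v_d = 3.22×10⁴/0.0284 = 1.13×10⁶ m/s.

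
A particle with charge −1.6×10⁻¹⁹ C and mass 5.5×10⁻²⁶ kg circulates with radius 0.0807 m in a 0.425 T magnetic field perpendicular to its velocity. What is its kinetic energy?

v = |q|Br/m, then KE = ½mv² = (qBr)²/(2m).
v = (1.6×10⁻¹⁹)(0.425)(0.0807)/5.5×10⁻²⁶ ≈ 9.977×10⁴ m/s.
KE = ½(5.5×10⁻²⁶)(9.977×10⁴)² ≈ 2.74×10⁻¹⁶ J.

KE ≈ 2.74×10⁻¹⁶ J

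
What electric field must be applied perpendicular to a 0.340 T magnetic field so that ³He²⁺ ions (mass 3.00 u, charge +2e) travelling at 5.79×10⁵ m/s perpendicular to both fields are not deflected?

E = 1.97×10⁵ V/m

For straight-line motion qE = qvB, so E = vB.
E = 5.79×10⁵ × 0.340 = 1.97×10⁵ V/m.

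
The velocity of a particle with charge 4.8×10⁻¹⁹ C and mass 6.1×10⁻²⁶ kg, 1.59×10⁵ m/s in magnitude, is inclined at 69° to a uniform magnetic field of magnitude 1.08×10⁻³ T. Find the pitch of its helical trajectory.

p ≈ 42.1 m

v∥ = v cosθ = 1.59×10⁵·cos69° ≈ 5.698×10⁴ m/s.
T = 2πm/(|q|B) = 2π(6.1×10⁻²⁶)/((4.8×10⁻¹⁹)(1.08×10⁻³)) ≈ 7.393×10⁻⁴ s.
pitch = v∥ T = (5.698×10⁴)(7.393×10⁻⁴) ≈ 42.1 m.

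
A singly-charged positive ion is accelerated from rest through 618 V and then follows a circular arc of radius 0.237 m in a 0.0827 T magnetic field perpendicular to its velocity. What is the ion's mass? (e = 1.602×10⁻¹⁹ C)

Combine |q|V = ½mv² and r = mv/(|q|B): eliminate v to get m = qB²r²/(2V).
m = (1.602×10⁻¹⁹)(0.0827)²(0.237)²/(2·618) ≈ 4.98×10⁻²⁶ kg.

m ≈ 4.98×10⁻²⁶ kg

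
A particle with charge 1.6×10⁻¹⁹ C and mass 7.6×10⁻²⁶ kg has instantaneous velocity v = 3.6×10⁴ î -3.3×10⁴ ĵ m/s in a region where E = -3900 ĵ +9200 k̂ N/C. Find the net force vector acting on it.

Only an electric field acts, so F = qE = (1.6×10⁻¹⁹ C)·(0, -3900, 9200) = (0, -6.24×10⁻¹⁶, 1.47×10⁻¹⁵) N.

F ≈ (0, -6.24×10⁻¹⁶, 1.47×10⁻¹⁵) N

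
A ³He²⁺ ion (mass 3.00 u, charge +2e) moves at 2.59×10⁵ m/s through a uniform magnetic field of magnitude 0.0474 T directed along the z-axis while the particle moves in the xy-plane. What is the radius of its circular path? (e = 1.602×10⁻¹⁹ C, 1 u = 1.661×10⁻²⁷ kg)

The magnetic force provides the centripetal force: |q|vB = mv²/r.
r = mv/(|q|B) = (4.983×10⁻²⁷)(2.59×10⁵)/((3.204×10⁻¹⁹)(0.0474)) ≈ 0.0850 m.

r ≈ 0.0850 m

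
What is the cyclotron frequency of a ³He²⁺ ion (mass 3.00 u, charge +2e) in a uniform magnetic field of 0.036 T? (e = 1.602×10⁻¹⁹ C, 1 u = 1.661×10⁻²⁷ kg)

f ≈ 3.7×10⁵ Hz

f = |q|B/(2πm).
f = (3.204×10⁻¹⁹)(0.036)/(2π·4.983×10⁻²⁷) ≈ 3.7×10⁵ Hz.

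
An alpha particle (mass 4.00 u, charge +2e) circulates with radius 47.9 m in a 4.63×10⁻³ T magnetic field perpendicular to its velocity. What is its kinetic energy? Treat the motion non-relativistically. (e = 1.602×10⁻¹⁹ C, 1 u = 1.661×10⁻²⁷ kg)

KE ≈ 2.37×10⁶ eV

v = |q|Br/m, then KE = ½mv² = (qBr)²/(2m).
v = (3.204×10⁻¹⁹)(4.63×10⁻³)(47.9)/6.644×10⁻²⁷ ≈ 1.069×10⁷ m/s.
KE = ½(6.644×10⁻²⁷)(1.069×10⁷)² ≈ 3.80×10⁻¹³ J = 2.37×10⁶ eV.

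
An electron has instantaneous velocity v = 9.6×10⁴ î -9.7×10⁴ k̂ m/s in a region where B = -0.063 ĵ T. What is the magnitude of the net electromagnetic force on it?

v×B = (-6110, 0, -6050) N/C.
F = q v×B = (−1.602×10⁻¹⁹ C)·(-6110, 0, -6050) = (9.79×10⁻¹⁶, 0, 9.69×10⁻¹⁶) N.
|F| = 1.38×10⁻¹⁵ N.

|F| ≈ 1.38×10⁻¹⁵ N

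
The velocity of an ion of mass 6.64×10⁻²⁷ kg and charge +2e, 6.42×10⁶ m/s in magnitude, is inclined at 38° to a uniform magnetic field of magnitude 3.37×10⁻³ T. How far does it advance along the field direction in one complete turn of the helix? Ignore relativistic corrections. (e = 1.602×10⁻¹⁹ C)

p ≈ 195 m

v∥ = v cosθ = 6.42×10⁶·cos38° ≈ 5.059×10⁶ m/s.
T = 2πm/(|q|B) = 2π(6.64×10⁻²⁷)/((3.204×10⁻¹⁹)(3.37×10⁻³)) ≈ 3.864×10⁻⁵ s.
pitch = v∥ T = (5.059×10⁶)(3.864×10⁻⁵) ≈ 195 m.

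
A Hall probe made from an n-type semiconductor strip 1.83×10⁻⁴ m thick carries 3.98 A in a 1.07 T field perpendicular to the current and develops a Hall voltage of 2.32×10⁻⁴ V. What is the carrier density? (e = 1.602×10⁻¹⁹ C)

From V_H = IB/(n e t), n = IB/(V_H e t).
n = (3.98)(1.07)/((2.32×10⁻⁴)(1.602×10⁻¹⁹)(1.83×10⁻⁴)) ≈ 6.26×10²⁶ m⁻³.

n ≈ 6.26×10²⁶ m⁻³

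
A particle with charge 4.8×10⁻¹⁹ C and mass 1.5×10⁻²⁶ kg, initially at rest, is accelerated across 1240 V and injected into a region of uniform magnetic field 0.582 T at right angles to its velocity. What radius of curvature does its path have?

Acceleration: |q|V = ½mv² ⇒ v = √(2|q|V/m) = √(2·4.8×10⁻¹⁹·1240/1.5×10⁻²⁶) ≈ 2.817×10⁵ m/s.
In the field: r = mv/(|q|B) = (1.5×10⁻²⁶)(2.817×10⁵)/((4.8×10⁻¹⁹)(0.582)) ≈ 0.0151 m.

r ≈ 0.0151 m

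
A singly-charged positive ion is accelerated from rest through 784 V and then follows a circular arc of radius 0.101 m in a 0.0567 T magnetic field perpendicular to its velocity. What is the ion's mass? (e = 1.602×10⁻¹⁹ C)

Combine |q|V = ½mv² and r = mv/(|q|B): eliminate v to get m = qB²r²/(2V).
m = (1.602×10⁻¹⁹)(0.0567)²(0.101)²/(2·784) ≈ 3.35×10⁻²⁷ kg.

m ≈ 3.35×10⁻²⁷ kg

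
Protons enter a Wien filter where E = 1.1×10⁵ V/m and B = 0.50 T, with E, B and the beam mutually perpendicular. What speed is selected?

For undeflected motion the electric and magnetic forces balance: qE = qvB.
v = E/B = 1.1×10⁵/0.50 = 2.2×10⁵ m/s.

v = 2.2×10⁵ m/s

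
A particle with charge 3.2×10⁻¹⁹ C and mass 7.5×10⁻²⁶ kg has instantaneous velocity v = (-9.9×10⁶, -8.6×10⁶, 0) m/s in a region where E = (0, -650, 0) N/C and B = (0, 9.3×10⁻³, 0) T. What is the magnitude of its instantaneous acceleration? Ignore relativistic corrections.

v×B = (0, 0, -9.21×10⁴) N/C.
E + v×B = (0, -650, -9.21×10⁴) N/C.
F = q(E + v×B) = (3.2×10⁻¹⁹ C)·(0, -650, -9.21×10⁴) = (0, -2.08×10⁻¹⁶, -2.95×10⁻¹⁴) N.
|a| = |F|/m = 2.946×10⁻¹⁴/7.5×10⁻²⁶ ≈ 3.93×10¹¹ m/s².

|a| ≈ 3.93×10¹¹ m/s²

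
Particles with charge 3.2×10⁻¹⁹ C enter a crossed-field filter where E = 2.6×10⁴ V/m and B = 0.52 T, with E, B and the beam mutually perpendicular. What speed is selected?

v = 5.0×10⁴ m/s

Zero net Lorentz force requires |qE| = |q v×B|, i.e. E = vB.
v = E/B = 2.6×10⁴/0.52 = 5.0×10⁴ m/s.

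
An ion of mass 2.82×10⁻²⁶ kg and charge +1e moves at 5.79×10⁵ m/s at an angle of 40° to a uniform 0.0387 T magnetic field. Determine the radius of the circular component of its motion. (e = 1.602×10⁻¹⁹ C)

r ≈ 1.69 m

v⊥ = v sinθ = 5.79×10⁵·sin40° ≈ 3.722×10⁵ m/s.
r = m v⊥/(|q|B) = (2.82×10⁻²⁶)(3.722×10⁵)/((1.602×10⁻¹⁹)(0.0387)) ≈ 1.69 m.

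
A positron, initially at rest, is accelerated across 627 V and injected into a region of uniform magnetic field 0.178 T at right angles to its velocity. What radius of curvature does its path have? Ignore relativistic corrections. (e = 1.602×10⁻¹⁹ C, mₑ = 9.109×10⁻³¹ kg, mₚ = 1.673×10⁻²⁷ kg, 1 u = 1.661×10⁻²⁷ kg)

Acceleration: |q|V = ½mv² ⇒ v = √(2|q|V/m) = √(2·1.602×10⁻¹⁹·627/9.109×10⁻³¹) ≈ 1.485×10⁷ m/s.
In the field: r = mv/(|q|B) = (9.109×10⁻³¹)(1.485×10⁷)/((1.602×10⁻¹⁹)(0.178)) ≈ 4.74×10⁻⁴ m.

r ≈ 4.74×10⁻⁴ m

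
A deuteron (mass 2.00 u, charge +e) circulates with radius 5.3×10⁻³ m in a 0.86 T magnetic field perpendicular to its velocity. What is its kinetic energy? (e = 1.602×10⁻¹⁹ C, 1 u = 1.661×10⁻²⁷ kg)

KE ≈ 500 eV

v = |q|Br/m, then KE = ½mv² = (qBr)²/(2m).
v = (1.602×10⁻¹⁹)(0.86)(5.3×10⁻³)/3.322×10⁻²⁷ ≈ 2.198×10⁵ m/s.
KE = ½(3.322×10⁻²⁷)(2.198×10⁵)² ≈ 8.0×10⁻¹⁷ J = 500 eV.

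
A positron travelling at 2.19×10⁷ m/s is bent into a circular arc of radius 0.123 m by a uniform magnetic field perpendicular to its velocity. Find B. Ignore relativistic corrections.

From |q|vB = mv²/r, B = mv/(|q|r).
B = (9.109×10⁻³¹)(2.19×10⁷)/((1.602×10⁻¹⁹)(0.123)) ≈ 1.01×10⁻³ T.

B ≈ 1.01×10⁻³ T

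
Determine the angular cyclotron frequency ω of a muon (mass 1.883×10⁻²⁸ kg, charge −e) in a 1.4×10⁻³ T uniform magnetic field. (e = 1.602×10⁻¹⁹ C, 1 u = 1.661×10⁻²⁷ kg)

ω = |q|B/m.
ω = (1.602×10⁻¹⁹)(1.4×10⁻³)/1.883×10⁻²⁸ ≈ 1.2×10⁶ rad/s.

ω ≈ 1.2×10⁶ rad/s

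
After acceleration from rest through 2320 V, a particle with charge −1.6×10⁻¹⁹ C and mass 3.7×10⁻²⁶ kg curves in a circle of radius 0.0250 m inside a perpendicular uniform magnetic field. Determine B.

B ≈ 1.31 T

v = √(2|q|V/m) = √(2·1.6×10⁻¹⁹·2320/3.7×10⁻²⁶) ≈ 1.417×10⁵ m/s.
B = mv/(|q|r) = (3.7×10⁻²⁶)(1.417×10⁵)/((1.6×10⁻¹⁹)(0.0250)) ≈ 1.31 T.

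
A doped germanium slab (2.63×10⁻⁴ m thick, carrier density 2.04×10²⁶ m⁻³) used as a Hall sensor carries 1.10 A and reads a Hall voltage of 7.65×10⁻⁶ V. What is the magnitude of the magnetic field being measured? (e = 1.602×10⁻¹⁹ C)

B ≈ 0.0598 T

From V_H = IB/(n e t), B = V_H n e t / I.
B = (7.65×10⁻⁶)(2.04×10²⁶)(1.602×10⁻¹⁹)(2.63×10⁻⁴)/1.10 ≈ 0.0598 T.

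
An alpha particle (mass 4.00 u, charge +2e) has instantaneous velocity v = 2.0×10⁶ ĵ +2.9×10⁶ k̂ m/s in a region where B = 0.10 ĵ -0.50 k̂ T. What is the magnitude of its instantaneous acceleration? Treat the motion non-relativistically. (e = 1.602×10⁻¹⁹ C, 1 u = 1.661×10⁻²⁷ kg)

|a| ≈ 6.22×10¹³ m/s²

v×B = (-1.29×10⁶, 0, 0) N/C.
F = q v×B = (3.204×10⁻¹⁹ C)·(-1.29×10⁶, 0, 0) = (-4.13×10⁻¹³, 0, 0) N.
|a| = |F|/m = 4.133×10⁻¹³/6.644×10⁻²⁷ ≈ 6.22×10¹³ m/s².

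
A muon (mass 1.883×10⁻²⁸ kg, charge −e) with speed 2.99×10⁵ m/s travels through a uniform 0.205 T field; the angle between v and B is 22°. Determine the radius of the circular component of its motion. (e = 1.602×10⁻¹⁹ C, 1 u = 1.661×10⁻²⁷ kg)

v⊥ = v sinθ = 2.99×10⁵·sin22° ≈ 1.120×10⁵ m/s.
r = m v⊥/(|q|B) = (1.883×10⁻²⁸)(1.120×10⁵)/((1.602×10⁻¹⁹)(0.205)) ≈ 6.42×10⁻⁴ m.

r ≈ 6.42×10⁻⁴ m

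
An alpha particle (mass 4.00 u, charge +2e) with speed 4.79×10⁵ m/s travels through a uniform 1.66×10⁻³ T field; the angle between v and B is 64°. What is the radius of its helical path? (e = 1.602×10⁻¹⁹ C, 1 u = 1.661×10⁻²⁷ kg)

v⊥ = v sinθ = 4.79×10⁵·sin64° ≈ 4.305×10⁵ m/s.
r = m v⊥/(|q|B) = (6.644×10⁻²⁷)(4.305×10⁵)/((3.204×10⁻¹⁹)(1.66×10⁻³)) ≈ 5.38 m.

r ≈ 5.38 m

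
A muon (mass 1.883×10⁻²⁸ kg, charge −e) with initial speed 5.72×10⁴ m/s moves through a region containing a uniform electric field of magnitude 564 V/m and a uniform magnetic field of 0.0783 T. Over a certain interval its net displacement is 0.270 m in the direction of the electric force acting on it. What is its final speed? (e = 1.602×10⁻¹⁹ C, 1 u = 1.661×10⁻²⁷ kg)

B does no work; ΔKE = |q|E d.
½mv_f² = ½mv₀² + |q|Ed = ½(1.883×10⁻²⁸)(5.72×10⁴)² + (1.602×10⁻¹⁹)(564)(0.270) ≈ 3.080×10⁻¹⁹ J + 2.440×10⁻¹⁷ J ≈ 2.470×10⁻¹⁷ J.
v_f = √(2·2.470×10⁻¹⁷/1.883×10⁻²⁸) ≈ 5.12×10⁵ m/s.

v_f ≈ 5.12×10⁵ m/s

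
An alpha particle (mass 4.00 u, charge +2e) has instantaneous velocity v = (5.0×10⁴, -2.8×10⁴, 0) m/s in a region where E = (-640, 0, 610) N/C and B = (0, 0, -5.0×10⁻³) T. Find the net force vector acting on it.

F ≈ (-1.60×10⁻¹⁶, 8.01×10⁻¹⁷, 1.95×10⁻¹⁶) N

v×B = (140, 250, 0) N/C.
E + v×B = (-500, 250, 610) N/C.
F = q(E + v×B) = (3.204×10⁻¹⁹ C)·(-500, 250, 610) = (-1.60×10⁻¹⁶, 8.01×10⁻¹⁷, 1.95×10⁻¹⁶) N.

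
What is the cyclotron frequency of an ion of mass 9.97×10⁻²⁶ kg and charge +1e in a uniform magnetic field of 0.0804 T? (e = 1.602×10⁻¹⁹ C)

f ≈ 2.06×10⁴ Hz

f = |q|B/(2πm).
f = (1.602×10⁻¹⁹)(0.0804)/(2π·9.97×10⁻²⁶) ≈ 2.06×10⁴ Hz.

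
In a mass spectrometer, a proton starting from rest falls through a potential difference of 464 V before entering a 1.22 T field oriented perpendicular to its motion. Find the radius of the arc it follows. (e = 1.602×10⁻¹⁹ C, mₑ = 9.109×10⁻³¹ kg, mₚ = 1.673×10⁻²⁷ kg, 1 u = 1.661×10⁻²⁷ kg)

Acceleration: |q|V = ½mv² ⇒ v = √(2|q|V/m) = √(2·1.602×10⁻¹⁹·464/1.673×10⁻²⁷) ≈ 2.981×10⁵ m/s.
In the field: r = mv/(|q|B) = (1.673×10⁻²⁷)(2.981×10⁵)/((1.602×10⁻¹⁹)(1.22)) ≈ 2.55×10⁻³ m.

r ≈ 2.55×10⁻³ m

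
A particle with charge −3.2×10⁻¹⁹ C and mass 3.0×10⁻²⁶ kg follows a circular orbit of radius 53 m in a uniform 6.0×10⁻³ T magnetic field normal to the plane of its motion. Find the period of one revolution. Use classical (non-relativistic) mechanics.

T ≈ 9.8×10⁻⁵ s

The cyclotron period depends only on m, q, B: T = 2πm/(|q|B).
T = 2π(3.0×10⁻²⁶)/((3.2×10⁻¹⁹)(6.0×10⁻³)) ≈ 9.8×10⁻⁵ s.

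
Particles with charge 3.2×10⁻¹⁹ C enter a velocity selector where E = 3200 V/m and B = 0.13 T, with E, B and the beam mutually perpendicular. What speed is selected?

Zero net Lorentz force requires |qE| = |q v×B|, i.e. E = vB.
v = E/B = 3200/0.13 = 2.5×10⁴ m/s.

v = 2.5×10⁴ m/s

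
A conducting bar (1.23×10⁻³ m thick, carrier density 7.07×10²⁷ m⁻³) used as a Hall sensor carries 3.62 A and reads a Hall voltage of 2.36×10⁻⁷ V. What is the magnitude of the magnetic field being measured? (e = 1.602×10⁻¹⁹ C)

B ≈ 0.0908 T

From V_H = IB/(n e t), B = V_H n e t / I.
B = (2.36×10⁻⁷)(7.07×10²⁷)(1.602×10⁻¹⁹)(1.23×10⁻³)/3.62 ≈ 0.0908 T.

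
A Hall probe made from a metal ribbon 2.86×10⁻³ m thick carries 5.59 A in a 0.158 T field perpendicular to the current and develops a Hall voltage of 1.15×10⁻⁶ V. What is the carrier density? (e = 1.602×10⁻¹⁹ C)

From V_H = IB/(n e t), n = IB/(V_H e t).
n = (5.59)(0.158)/((1.15×10⁻⁶)(1.602×10⁻¹⁹)(2.86×10⁻³)) ≈ 1.68×10²⁷ m⁻³.

n ≈ 1.68×10²⁷ m⁻³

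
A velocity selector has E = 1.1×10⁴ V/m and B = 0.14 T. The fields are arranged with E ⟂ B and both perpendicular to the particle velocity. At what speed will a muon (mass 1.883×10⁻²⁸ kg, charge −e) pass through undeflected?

v = 7.9×10⁴ m/s

Zero net Lorentz force requires |qE| = |q v×B|, i.e. E = vB.
v = E/B = 1.1×10⁴/0.14 = 7.9×10⁴ m/s.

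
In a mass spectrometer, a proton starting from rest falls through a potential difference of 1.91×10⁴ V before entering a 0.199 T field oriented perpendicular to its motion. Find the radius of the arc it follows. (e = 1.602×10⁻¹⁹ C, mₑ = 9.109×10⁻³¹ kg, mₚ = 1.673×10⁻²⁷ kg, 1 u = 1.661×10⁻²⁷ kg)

r ≈ 0.100 m

Acceleration: |q|V = ½mv² ⇒ v = √(2|q|V/m) = √(2·1.602×10⁻¹⁹·1.91×10⁴/1.673×10⁻²⁷) ≈ 1.913×10⁶ m/s.
In the field: r = mv/(|q|B) = (1.673×10⁻²⁷)(1.913×10⁶)/((1.602×10⁻¹⁹)(0.199)) ≈ 0.100 m.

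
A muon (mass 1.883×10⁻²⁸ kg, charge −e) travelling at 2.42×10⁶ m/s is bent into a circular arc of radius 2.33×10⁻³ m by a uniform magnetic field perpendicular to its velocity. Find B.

B ≈ 1.22 T

From |q|vB = mv²/r, B = mv/(|q|r).
B = (1.883×10⁻²⁸)(2.42×10⁶)/((1.602×10⁻¹⁹)(2.33×10⁻³)) ≈ 1.22 T.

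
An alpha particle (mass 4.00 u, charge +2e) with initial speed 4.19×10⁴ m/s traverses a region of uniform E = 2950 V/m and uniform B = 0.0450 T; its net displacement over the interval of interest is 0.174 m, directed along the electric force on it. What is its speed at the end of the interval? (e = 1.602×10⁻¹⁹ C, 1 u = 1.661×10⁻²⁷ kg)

B does no work; ΔKE = |q|E d.
½mv_f² = ½mv₀² + |q|Ed = ½(6.644×10⁻²⁷)(4.19×10⁴)² + (3.204×10⁻¹⁹)(2950)(0.174) ≈ 5.832×10⁻¹⁸ J + 1.645×10⁻¹⁶ J ≈ 1.703×10⁻¹⁶ J.
v_f = √(2·1.703×10⁻¹⁶/6.644×10⁻²⁷) ≈ 2.26×10⁵ m/s.

v_f ≈ 2.26×10⁵ m/s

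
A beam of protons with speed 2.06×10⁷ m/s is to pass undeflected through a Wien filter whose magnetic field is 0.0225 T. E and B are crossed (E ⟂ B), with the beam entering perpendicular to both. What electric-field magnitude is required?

For straight-line motion qE = qvB, so E = vB.
E = 2.06×10⁷ × 0.0225 = 4.64×10⁵ V/m.

E = 4.64×10⁵ V/m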